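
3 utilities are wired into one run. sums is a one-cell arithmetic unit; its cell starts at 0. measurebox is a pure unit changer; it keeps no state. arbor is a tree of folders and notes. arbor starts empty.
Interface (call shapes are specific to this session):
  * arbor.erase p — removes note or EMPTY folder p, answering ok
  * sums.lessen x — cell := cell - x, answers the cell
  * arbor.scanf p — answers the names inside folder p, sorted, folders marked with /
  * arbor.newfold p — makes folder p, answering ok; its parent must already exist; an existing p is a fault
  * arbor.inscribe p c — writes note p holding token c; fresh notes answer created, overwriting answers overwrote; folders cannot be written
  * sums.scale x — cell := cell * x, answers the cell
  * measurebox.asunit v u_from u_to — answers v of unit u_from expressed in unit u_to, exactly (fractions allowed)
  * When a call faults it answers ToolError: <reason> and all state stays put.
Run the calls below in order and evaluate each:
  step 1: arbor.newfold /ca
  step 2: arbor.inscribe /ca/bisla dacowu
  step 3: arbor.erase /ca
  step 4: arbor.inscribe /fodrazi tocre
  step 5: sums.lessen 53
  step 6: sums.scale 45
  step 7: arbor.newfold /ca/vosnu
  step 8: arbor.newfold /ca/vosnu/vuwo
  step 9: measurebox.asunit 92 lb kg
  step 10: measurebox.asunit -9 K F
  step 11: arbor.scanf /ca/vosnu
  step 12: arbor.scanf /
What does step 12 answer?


>>> arbor.newfold /ca
  ok
>>> arbor.inscribe /ca/bisla dacowu
  created
>>> arbor.erase /ca
  ToolError: not empty
>>> arbor.inscribe /fodrazi tocre
  created
>>> sums.lessen 53
  -53
>>> sums.scale 45
  -2385
>>> arbor.newfold /ca/vosnu
  ok
>>> arbor.newfold /ca/vosnu/vuwo
  ok
>>> measurebox.asunit 92 lb kg
  1043262451/25000000
>>> measurebox.asunit -9 K F
  -47587/100
>>> arbor.scanf /ca/vosnu
  [vuwo/]
>>> arbor.scanf /
  [ca/, fodrazi]

Answer: [ca/, fodrazi]


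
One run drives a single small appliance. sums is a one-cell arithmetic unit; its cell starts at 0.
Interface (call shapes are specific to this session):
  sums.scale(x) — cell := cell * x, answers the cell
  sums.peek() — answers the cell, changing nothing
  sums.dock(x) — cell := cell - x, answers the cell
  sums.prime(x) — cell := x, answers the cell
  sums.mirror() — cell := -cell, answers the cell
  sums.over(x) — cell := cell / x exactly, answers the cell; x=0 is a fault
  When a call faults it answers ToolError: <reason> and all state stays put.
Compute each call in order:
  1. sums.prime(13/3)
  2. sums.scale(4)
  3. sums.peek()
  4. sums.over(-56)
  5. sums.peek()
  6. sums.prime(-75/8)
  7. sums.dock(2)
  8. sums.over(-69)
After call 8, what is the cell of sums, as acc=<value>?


Answer: acc=91/552

Derivation:
I call prime on x→13/3: 13/3.
Then scale on x→4, and see 52/3.
I use peek, giving 52/3.
Now I run over on x→-56, — result: -13/42.
I run peek(), — result: -13/42.
I use prime on x→-75/8, → -75/8.
Using dock on x→2, yielding -91/8.
I call over on x→-69, and observe 91/552.


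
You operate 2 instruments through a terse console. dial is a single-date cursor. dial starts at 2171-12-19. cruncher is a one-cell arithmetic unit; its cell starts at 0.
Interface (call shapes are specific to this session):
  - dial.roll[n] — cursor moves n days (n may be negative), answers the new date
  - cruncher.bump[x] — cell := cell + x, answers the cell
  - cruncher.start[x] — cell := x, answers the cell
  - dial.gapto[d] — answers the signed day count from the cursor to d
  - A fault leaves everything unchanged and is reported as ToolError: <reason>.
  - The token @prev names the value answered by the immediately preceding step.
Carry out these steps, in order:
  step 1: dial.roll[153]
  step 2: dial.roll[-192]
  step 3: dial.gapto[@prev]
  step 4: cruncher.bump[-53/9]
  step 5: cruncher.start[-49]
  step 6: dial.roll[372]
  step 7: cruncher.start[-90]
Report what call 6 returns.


Answer: 2172-11-16

Derivation:
Do: roll[n→153]
See: 2172-05-20
Do: roll[n→-192]
See: 2171-11-10
Do: gapto[d→@prev]
See: 0
Do: bump[x→-53/9]
See: -53/9
Do: start[x→-49]
See: -49
Do: roll[n→372]
See: 2172-11-16
Do: start[x→-90]
See: -90


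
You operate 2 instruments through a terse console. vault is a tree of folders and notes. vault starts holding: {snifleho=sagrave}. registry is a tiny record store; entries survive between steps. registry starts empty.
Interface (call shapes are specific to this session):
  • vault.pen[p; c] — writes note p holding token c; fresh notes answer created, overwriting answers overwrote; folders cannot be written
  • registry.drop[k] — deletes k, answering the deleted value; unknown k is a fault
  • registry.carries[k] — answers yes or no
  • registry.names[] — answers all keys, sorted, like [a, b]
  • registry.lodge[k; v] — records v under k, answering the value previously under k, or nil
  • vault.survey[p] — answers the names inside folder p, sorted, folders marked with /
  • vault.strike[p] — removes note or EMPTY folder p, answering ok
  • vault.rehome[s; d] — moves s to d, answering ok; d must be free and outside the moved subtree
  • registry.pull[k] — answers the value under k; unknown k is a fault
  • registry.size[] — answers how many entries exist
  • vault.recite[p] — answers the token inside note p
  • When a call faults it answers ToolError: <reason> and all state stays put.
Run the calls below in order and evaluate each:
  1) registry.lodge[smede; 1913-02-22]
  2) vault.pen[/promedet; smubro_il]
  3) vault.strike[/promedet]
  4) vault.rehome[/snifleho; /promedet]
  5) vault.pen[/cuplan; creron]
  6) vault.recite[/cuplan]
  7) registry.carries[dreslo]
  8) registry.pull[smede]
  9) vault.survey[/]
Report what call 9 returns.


Answer: [cuplan, promedet]

Derivation:
~$ registry.lodge k=smede v=1913-02-22
:: nil
~$ vault.pen p=/promedet c=smubro_il
:: created
~$ vault.strike p=/promedet
:: ok
~$ vault.rehome s=/snifleho d=/promedet
:: ok
~$ vault.pen p=/cuplan c=creron
:: created
~$ vault.recite p=/cuplan
:: creron
~$ registry.carries k=dreslo
:: no
~$ registry.pull k=smede
:: 1913-02-22
~$ vault.survey p=/
:: [cuplan, promedet]


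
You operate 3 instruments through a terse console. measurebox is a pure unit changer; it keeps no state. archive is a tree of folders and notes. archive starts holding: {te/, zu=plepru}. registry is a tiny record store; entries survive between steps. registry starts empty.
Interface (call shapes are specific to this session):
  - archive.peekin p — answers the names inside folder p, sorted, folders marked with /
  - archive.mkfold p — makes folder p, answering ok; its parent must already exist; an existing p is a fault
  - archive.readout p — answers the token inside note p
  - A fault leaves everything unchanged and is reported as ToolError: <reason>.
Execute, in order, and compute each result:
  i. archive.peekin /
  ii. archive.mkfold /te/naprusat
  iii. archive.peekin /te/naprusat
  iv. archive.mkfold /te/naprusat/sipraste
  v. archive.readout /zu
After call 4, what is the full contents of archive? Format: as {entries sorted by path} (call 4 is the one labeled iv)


Answer: {te/, te/naprusat/, te/naprusat/sipraste/, zu=plepru}

Derivation:
Invoking archive.peekin passing p='/', and see [te/, zu].
I run archive.mkfold passing p='/te/naprusat', giving ok.
I call archive.peekin passing p='/te/naprusat', which returns [].
Using archive.mkfold passing p='/te/naprusat/sipraste', which returns ok.
Next I call archive.readout passing p='/zu', yielding plepru.


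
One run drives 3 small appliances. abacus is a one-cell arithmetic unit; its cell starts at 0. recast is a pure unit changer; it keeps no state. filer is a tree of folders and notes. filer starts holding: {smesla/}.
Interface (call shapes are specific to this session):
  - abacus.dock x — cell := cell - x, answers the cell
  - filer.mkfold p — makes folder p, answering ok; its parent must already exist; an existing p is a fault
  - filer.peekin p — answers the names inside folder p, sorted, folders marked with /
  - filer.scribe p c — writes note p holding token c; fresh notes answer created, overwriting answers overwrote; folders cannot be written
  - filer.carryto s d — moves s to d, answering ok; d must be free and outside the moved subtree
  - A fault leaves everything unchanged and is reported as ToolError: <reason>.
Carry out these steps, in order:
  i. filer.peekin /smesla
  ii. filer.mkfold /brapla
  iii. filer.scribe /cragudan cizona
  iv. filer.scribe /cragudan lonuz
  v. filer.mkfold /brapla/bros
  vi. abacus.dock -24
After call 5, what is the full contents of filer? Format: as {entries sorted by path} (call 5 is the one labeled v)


Answer: {brapla/, brapla/bros/, cragudan=lonuz, smesla/}

Derivation:
-> filer.peekin(/smesla)
<- []
-> filer.mkfold(/brapla)
<- ok
-> filer.scribe(/cragudan, cizona)
<- created
-> filer.scribe(/cragudan, lonuz)
<- overwrote
-> filer.mkfold(/brapla/bros)
<- ok
-> abacus.dock(-24)
<- 24


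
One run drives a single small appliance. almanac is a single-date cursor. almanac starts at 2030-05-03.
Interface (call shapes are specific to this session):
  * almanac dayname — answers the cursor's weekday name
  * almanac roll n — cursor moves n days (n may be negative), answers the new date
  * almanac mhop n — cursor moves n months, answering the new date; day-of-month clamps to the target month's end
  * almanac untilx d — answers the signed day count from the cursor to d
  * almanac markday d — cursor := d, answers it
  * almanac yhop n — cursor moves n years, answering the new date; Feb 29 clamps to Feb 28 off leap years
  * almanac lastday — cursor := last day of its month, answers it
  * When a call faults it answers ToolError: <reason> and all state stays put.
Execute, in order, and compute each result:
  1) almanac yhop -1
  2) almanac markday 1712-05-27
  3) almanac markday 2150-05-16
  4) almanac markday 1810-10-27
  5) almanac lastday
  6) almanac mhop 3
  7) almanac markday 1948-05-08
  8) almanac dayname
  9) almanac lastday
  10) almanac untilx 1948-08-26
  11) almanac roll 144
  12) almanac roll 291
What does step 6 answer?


→ almanac yhop(n→-1)
← 2029-05-03
→ almanac markday(d→1712-05-27)
← 1712-05-27
→ almanac markday(d→2150-05-16)
← 2150-05-16
→ almanac markday(d→1810-10-27)
← 1810-10-27
→ almanac lastday()
← 1810-10-31
→ almanac mhop(n→3)
← 1811-01-31
→ almanac markday(d→1948-05-08)
← 1948-05-08
→ almanac dayname()
← Saturday
→ almanac lastday()
← 1948-05-31
→ almanac untilx(d→1948-08-26)
← 87
→ almanac roll(n→144)
← 1948-10-22
→ almanac roll(n→291)
← 1949-08-09

Answer: 1811-01-31


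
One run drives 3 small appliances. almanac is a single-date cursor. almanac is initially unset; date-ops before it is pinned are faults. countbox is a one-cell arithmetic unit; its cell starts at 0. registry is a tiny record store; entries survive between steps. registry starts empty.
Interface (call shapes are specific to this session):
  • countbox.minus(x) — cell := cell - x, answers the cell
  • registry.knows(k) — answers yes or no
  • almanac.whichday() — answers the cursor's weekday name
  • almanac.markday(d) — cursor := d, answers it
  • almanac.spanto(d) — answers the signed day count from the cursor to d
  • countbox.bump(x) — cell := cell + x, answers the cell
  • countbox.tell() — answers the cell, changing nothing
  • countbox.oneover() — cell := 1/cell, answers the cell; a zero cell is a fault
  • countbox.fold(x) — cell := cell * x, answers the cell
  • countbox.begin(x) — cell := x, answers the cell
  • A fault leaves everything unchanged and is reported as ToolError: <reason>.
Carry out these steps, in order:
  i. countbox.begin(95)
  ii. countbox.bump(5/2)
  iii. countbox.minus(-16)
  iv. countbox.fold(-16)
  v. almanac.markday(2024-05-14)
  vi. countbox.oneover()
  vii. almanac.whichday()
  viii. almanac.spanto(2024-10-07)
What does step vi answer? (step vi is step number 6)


Answer: -1/1816

Derivation:
[in] countbox.begin x→95
= 95
[in] countbox.bump x→5/2
= 195/2
[in] countbox.minus x→-16
= 227/2
[in] countbox.fold x→-16
= -1816
[in] almanac.markday d→2024-05-14
= 2024-05-14
[in] countbox.oneover
= -1/1816
[in] almanac.whichday
= Tuesday
[in] almanac.spanto d→2024-10-07
= 146


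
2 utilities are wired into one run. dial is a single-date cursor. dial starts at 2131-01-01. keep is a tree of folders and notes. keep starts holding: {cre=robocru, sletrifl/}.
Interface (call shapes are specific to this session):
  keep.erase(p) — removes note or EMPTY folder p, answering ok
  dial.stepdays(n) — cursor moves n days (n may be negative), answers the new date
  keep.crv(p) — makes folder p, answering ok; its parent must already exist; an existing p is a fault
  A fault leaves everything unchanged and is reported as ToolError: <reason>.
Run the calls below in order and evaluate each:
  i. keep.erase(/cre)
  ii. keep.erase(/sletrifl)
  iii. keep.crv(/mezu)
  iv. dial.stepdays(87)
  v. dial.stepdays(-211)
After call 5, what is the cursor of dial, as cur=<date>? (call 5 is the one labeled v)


Answer: cur=2130-08-30

Derivation:
-- 1. keep.erase(/cre) -> ok
-- 2. keep.erase(/sletrifl) -> ok
-- 3. keep.crv(/mezu) -> ok
-- 4. dial.stepdays(87) -> 2131-03-29
-- 5. dial.stepdays(-211) -> 2130-08-30


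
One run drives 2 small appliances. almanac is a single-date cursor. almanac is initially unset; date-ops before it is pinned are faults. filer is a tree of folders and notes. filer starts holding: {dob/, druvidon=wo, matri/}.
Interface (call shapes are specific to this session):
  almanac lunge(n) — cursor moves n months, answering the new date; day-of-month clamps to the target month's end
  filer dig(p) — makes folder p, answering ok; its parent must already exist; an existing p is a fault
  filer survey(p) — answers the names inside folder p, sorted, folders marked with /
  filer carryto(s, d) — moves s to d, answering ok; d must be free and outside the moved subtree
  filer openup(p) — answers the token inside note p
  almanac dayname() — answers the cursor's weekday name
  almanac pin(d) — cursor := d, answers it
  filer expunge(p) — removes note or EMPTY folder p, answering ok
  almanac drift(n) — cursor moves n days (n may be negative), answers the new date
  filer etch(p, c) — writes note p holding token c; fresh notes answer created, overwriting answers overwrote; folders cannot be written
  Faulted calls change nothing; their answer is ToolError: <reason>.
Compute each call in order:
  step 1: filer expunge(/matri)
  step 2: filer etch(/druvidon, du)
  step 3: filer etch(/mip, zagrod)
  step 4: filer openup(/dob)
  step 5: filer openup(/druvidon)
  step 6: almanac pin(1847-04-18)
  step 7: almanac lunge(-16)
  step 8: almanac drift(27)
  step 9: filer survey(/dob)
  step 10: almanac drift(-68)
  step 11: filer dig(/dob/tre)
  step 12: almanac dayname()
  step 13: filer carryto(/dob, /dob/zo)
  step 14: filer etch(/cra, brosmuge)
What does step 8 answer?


Answer: 1846-01-14

Derivation:
% filer expunge p=/matri
[out] ok
% filer etch p=/druvidon c=du
[out] overwrote
% filer etch p=/mip c=zagrod
[out] created
% filer openup p=/dob
[out] ToolError: is a directory
% filer openup p=/druvidon
[out] du
% almanac pin d=1847-04-18
[out] 1847-04-18
% almanac lunge n=-16
[out] 1845-12-18
% almanac drift n=27
[out] 1846-01-14
% filer survey p=/dob
[out] []
% almanac drift n=-68
[out] 1845-11-07
% filer dig p=/dob/tre
[out] ok
% almanac dayname
[out] Friday
% filer carryto s=/dob d=/dob/zo
[out] ToolError: into itself
% filer etch p=/cra c=brosmuge
[out] created


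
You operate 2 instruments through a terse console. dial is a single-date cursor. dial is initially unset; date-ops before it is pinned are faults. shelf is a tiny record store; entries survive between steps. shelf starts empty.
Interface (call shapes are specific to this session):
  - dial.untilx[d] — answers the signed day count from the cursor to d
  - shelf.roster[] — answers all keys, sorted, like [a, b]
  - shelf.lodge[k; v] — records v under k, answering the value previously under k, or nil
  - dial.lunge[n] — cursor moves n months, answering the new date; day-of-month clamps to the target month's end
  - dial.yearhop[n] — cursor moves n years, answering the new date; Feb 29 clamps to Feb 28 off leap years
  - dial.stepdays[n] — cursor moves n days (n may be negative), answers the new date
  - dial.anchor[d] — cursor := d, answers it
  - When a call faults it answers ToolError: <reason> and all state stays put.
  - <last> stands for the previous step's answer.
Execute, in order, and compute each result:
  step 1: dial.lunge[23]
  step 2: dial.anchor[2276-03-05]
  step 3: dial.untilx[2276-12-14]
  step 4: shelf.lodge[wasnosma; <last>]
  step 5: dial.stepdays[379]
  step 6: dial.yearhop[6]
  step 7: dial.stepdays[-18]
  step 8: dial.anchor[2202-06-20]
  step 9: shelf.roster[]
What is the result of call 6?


Answer: 2283-03-19

Derivation:
·→ dial.lunge(n='23')
·← ToolError: no date set
·→ dial.anchor(d='2276-03-05')
·← 2276-03-05
·→ dial.untilx(d='2276-12-14')
·← 284
·→ shelf.lodge(k='wasnosma', v='<last>')
·← nil
·→ dial.stepdays(n='379')
·← 2277-03-19
·→ dial.yearhop(n='6')
·← 2283-03-19
·→ dial.stepdays(n='-18')
·← 2283-03-01
·→ dial.anchor(d='2202-06-20')
·← 2202-06-20
·→ shelf.roster()
·← [wasnosma]


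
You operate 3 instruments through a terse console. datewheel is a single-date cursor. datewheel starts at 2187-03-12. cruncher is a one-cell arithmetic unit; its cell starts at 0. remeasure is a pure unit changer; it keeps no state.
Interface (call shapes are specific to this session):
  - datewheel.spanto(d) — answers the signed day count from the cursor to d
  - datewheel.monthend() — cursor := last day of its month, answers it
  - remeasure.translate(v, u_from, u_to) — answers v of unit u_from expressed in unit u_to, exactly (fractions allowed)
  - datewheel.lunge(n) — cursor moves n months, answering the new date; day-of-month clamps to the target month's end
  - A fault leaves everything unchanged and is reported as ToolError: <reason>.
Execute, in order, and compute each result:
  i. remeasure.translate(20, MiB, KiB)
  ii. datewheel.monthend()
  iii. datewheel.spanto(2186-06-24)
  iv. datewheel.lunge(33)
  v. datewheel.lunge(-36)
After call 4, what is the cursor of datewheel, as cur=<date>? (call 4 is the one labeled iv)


% 1. remeasure.translate(v→20, u_from→MiB, u_to→KiB) => 20480
% 2. datewheel.monthend() => 2187-03-31
% 3. datewheel.spanto(d→2186-06-24) => -280
% 4. datewheel.lunge(n→33) => 2189-12-31
% 5. datewheel.lunge(n→-36) => 2186-12-31

Answer: cur=2189-12-31


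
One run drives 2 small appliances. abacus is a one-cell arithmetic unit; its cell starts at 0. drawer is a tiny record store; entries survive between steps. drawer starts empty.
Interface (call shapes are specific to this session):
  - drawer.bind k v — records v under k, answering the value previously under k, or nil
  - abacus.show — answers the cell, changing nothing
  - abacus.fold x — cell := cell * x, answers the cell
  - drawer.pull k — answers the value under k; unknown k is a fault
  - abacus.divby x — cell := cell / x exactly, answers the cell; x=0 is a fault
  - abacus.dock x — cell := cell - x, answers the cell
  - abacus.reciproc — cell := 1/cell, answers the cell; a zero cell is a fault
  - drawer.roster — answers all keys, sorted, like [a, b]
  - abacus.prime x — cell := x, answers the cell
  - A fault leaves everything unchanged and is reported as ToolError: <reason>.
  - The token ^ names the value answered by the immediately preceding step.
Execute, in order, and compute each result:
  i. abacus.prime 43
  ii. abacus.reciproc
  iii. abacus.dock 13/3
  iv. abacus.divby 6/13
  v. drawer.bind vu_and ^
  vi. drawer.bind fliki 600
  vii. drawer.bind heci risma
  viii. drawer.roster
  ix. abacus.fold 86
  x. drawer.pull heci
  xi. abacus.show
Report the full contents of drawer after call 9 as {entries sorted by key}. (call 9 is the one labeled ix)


Answer: {fliki=600, heci=risma, vu_and=-3614/387}

Derivation:
>>> prime x: 43
= 43
>>> reciproc
= 1/43
>>> dock x: 13/3
= -556/129
>>> divby x: 6/13
= -3614/387
>>> bind k: vu_and v: ^
= nil
>>> bind k: fliki v: 600
= nil
>>> bind k: heci v: risma
= nil
>>> roster
= [fliki, heci, vu_and]
>>> fold x: 86
= -7228/9
>>> pull k: heci
= risma
>>> show
= -7228/9


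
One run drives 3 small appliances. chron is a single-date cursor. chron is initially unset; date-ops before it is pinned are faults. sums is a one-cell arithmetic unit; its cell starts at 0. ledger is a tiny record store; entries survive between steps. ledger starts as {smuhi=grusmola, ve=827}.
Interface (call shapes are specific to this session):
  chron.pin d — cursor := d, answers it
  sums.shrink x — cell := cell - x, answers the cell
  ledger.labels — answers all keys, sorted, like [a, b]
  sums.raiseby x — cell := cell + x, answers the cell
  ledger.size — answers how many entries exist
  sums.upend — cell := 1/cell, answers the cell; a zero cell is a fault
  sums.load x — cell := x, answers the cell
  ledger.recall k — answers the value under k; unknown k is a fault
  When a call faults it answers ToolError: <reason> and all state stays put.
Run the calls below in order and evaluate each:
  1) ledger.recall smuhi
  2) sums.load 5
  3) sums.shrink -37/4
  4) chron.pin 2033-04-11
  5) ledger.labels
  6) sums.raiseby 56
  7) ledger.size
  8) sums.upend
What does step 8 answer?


CALL ledger.recall[k=smuhi]
RET  grusmola
CALL sums.load[x=5]
RET  5
CALL sums.shrink[x=-37/4]
RET  57/4
CALL chron.pin[d=2033-04-11]
RET  2033-04-11
CALL ledger.labels[]
RET  [smuhi, ve]
CALL sums.raiseby[x=56]
RET  281/4
CALL ledger.size[]
RET  2
CALL sums.upend[]
RET  4/281

Answer: 4/281


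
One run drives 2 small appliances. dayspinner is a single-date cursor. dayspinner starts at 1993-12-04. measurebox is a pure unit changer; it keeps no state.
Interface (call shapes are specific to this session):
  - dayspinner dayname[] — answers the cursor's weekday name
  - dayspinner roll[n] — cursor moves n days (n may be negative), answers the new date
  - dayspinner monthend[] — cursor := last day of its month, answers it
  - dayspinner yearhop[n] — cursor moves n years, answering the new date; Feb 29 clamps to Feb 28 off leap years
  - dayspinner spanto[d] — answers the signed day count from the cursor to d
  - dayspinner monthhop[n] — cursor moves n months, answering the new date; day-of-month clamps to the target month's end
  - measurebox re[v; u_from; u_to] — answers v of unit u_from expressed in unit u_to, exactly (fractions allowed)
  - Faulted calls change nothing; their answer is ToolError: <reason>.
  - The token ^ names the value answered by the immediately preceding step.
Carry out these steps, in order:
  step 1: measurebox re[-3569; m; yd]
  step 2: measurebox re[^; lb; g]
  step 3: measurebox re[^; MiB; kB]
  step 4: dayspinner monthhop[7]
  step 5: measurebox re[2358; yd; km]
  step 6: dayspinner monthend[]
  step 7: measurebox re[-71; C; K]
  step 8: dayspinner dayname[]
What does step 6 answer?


Answer: 1994-07-31

Derivation:
Invoking measurebox re(v→-3569, u_from→m, u_to→yd), yielding -4461250/1143.
Now I run measurebox re(v→^, u_from→lb, u_to→g), giving -161887116853/91440.
Next I call measurebox re(v→^, u_from→MiB, u_to→kB), and observe -1326179261259776/714375.
I use dayspinner monthhop(n→7), and get 1994-07-04.
Then measurebox re(v→2358, u_from→yd, u_to→km), and get 1347597/625000.
Calling dayspinner monthend, giving 1994-07-31.
Then measurebox re(v→-71, u_from→C, u_to→K), yielding 4043/20.
Now I run dayspinner dayname(), giving Sunday.


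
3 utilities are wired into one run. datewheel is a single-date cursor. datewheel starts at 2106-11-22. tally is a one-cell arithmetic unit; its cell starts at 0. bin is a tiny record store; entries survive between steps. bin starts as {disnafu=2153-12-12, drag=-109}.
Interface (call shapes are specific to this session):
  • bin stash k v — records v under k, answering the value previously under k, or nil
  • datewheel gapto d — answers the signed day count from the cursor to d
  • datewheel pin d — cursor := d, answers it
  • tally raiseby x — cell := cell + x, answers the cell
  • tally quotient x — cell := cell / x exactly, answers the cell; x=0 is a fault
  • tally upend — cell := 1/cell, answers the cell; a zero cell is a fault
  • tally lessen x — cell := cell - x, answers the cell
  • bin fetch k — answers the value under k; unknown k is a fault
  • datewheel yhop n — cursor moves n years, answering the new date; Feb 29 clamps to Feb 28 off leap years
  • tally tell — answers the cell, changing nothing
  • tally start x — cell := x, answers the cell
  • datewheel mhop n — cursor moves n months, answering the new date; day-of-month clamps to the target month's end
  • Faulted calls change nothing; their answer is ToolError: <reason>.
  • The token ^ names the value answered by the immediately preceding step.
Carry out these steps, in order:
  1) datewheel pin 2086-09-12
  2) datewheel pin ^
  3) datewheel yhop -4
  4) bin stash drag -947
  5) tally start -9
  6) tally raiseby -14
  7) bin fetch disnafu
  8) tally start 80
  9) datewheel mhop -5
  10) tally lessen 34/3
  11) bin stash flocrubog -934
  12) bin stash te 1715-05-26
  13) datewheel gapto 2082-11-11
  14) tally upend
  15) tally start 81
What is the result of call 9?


Answer: 2082-04-12

Derivation:
I run datewheel pin using d→2086-09-12, giving 2086-09-12.
Using datewheel pin using d→^, → 2086-09-12.
I call datewheel yhop using n→-4, and see 2082-09-12.
I invoke bin stash using k→drag, v→-947, which returns -109.
Now I run tally start using x→-9, yielding -9.
Now I run tally raiseby using x→-14, — result: -23.
I invoke bin fetch using k→disnafu: 2153-12-12.
I invoke tally start using x→80, and get 80.
Calling datewheel mhop using n→-5, yielding 2082-04-12.
I try tally lessen using x→34/3, yielding 206/3.
Now I run bin stash using k→flocrubog, v→-934, giving nil.
Invoking bin stash using k→te, v→1715-05-26, and see nil.
Invoking datewheel gapto using d→2082-11-11: 213.
I invoke tally upend(), → 3/206.
Next I call tally start using x→81, and observe 81.


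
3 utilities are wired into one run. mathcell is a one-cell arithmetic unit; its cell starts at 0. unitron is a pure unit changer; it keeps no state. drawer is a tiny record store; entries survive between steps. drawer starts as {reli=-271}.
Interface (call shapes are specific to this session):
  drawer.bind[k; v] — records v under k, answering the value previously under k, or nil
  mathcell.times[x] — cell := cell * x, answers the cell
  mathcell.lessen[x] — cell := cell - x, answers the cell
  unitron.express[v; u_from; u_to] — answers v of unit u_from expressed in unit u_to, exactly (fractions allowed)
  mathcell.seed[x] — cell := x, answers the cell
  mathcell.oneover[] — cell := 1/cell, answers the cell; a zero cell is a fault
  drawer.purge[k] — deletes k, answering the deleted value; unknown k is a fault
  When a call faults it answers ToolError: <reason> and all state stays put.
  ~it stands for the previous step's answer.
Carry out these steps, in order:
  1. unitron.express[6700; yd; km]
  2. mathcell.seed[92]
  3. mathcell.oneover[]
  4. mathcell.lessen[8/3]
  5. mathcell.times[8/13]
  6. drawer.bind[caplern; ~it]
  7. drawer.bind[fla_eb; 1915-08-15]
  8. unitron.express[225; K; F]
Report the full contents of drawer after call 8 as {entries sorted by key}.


I try unitron.express with v=6700, u_from=yd, u_to=km, which returns 76581/12500.
Then mathcell.seed with x=92, and get 92.
I run mathcell.oneover(), yielding 1/92.
I try mathcell.lessen with x=8/3, and get -733/276.
I invoke mathcell.times with x=8/13, which returns -1466/897.
I call drawer.bind with k=caplern, v=~it, → nil.
Next I call drawer.bind with k=fla_eb, v=1915-08-15, and get nil.
Calling unitron.express with v=225, u_from=K, u_to=F, giving -5467/100.

Answer: {caplern=-1466/897, fla_eb=1915-08-15, reli=-271}


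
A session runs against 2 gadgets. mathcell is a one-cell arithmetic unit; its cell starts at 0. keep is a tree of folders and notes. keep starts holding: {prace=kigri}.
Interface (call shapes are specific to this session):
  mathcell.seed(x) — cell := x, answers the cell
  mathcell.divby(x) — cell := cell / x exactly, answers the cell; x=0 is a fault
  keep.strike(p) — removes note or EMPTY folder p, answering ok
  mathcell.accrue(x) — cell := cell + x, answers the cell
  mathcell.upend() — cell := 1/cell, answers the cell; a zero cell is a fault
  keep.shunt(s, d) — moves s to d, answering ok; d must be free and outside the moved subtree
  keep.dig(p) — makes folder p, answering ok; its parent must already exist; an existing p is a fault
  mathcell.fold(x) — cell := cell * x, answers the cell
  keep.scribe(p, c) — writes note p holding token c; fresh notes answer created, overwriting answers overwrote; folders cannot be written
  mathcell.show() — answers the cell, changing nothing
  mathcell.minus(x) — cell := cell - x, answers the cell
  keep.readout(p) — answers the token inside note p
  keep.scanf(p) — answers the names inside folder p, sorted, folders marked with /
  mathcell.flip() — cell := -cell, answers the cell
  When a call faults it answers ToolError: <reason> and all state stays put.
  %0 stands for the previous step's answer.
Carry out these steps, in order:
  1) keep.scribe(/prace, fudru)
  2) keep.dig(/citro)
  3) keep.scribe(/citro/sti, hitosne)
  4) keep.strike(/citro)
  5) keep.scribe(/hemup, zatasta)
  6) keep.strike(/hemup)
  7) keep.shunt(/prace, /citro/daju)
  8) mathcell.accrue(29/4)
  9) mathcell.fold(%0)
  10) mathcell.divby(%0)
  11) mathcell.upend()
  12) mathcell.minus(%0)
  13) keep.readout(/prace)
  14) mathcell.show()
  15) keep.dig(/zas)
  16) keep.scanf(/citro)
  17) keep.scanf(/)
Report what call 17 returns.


==> scribe(p='/prace', c='fudru')
<== overwrote
==> dig(p='/citro')
<== ok
==> scribe(p='/citro/sti', c='hitosne')
<== created
==> strike(p='/citro')
<== ToolError: not empty
==> scribe(p='/hemup', c='zatasta')
<== created
==> strike(p='/hemup')
<== ok
==> shunt(s='/prace', d='/citro/daju')
<== ok
==> accrue(x='29/4')
<== 29/4
==> fold(x='%0')
<== 841/16
==> divby(x='%0')
<== 1
==> upend()
<== 1
==> minus(x='%0')
<== 0
==> readout(p='/prace')
<== ToolError: not found
==> show()
<== 0
==> dig(p='/zas')
<== ok
==> scanf(p='/citro')
<== [daju, sti]
==> scanf(p='/')
<== [citro/, zas/]

Answer: [citro/, zas/]


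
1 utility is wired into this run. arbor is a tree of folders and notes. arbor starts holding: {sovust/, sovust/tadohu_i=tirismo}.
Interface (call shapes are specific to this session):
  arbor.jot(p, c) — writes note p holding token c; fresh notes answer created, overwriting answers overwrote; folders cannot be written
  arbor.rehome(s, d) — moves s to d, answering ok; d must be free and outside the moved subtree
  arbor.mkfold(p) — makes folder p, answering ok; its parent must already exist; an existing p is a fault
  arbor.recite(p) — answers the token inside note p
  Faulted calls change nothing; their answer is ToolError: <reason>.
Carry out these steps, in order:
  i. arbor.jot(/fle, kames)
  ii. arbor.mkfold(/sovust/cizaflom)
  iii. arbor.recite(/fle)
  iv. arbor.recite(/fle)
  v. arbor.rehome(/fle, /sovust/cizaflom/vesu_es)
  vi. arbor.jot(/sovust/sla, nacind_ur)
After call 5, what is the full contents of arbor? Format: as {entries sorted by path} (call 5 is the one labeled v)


// arbor.jot(/fle, kames) ~> created
// arbor.mkfold(/sovust/cizaflom) ~> ok
// arbor.recite(/fle) ~> kames
// arbor.recite(/fle) ~> kames
// arbor.rehome(/fle, /sovust/cizaflom/vesu_es) ~> ok
// arbor.jot(/sovust/sla, nacind_ur) ~> created

Answer: {sovust/, sovust/cizaflom/, sovust/cizaflom/vesu_es=kames, sovust/tadohu_i=tirismo}


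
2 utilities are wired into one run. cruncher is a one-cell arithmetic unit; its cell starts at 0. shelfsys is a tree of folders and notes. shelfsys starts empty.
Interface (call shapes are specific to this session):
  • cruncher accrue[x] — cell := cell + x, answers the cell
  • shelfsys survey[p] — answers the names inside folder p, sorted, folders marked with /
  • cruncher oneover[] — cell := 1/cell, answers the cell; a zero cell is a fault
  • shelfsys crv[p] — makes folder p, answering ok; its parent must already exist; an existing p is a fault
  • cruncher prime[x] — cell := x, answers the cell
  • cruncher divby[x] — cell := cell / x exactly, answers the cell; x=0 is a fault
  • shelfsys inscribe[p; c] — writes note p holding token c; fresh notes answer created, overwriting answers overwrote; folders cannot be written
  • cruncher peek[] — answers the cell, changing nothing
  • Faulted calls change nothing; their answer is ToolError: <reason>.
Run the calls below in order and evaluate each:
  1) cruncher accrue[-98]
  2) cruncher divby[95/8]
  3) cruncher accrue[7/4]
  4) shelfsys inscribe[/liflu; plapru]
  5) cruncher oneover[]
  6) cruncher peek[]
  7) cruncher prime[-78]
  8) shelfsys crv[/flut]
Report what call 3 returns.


==> cruncher accrue(x→-98)
<== -98
==> cruncher divby(x→95/8)
<== -784/95
==> cruncher accrue(x→7/4)
<== -2471/380
==> shelfsys inscribe(p→/liflu, c→plapru)
<== created
==> cruncher oneover()
<== -380/2471
==> cruncher peek()
<== -380/2471
==> cruncher prime(x→-78)
<== -78
==> shelfsys crv(p→/flut)
<== ok

Answer: -2471/380


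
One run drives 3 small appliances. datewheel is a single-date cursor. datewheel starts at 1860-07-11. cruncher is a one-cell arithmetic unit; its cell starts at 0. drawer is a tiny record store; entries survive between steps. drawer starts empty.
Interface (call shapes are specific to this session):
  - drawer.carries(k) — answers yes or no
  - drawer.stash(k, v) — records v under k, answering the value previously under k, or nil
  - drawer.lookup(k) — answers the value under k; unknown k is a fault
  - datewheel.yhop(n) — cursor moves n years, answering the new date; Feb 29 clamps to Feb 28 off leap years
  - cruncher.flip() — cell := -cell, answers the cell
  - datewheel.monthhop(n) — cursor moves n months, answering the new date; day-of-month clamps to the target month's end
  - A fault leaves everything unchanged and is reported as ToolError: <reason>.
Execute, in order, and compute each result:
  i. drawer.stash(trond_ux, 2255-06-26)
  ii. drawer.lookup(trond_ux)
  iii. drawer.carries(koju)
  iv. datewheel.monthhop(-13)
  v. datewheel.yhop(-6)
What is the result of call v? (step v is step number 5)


;; drawer.stash(k=trond_ux, v=2255-06-26) => nil
;; drawer.lookup(k=trond_ux) => 2255-06-26
;; drawer.carries(k=koju) => no
;; datewheel.monthhop(n=-13) => 1859-06-11
;; datewheel.yhop(n=-6) => 1853-06-11

Answer: 1853-06-11


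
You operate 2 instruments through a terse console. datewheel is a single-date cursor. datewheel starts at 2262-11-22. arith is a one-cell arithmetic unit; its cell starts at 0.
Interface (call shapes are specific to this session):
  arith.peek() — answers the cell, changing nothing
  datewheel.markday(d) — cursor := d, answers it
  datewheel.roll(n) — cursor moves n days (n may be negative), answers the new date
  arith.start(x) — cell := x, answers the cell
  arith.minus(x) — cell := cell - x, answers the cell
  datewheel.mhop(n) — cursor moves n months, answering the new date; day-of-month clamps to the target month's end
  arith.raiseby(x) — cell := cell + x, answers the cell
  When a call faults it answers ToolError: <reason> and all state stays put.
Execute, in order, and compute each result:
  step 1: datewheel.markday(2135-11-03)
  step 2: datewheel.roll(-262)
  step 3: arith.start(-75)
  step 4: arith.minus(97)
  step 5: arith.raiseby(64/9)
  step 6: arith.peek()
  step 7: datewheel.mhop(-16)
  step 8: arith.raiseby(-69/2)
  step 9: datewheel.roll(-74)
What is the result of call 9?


I use markday using d='2135-11-03', → 2135-11-03.
Then roll using n='-262', — result: 2135-02-14.
I invoke start using x='-75', which returns -75.
I call minus using x='97': -172.
I call raiseby using x='64/9': -1484/9.
Using peek, and see -1484/9.
I invoke mhop using n='-16', and see 2133-10-14.
I try raiseby using x='-69/2', — result: -3589/18.
I call roll using n='-74', and get 2133-08-01.

Answer: 2133-08-01


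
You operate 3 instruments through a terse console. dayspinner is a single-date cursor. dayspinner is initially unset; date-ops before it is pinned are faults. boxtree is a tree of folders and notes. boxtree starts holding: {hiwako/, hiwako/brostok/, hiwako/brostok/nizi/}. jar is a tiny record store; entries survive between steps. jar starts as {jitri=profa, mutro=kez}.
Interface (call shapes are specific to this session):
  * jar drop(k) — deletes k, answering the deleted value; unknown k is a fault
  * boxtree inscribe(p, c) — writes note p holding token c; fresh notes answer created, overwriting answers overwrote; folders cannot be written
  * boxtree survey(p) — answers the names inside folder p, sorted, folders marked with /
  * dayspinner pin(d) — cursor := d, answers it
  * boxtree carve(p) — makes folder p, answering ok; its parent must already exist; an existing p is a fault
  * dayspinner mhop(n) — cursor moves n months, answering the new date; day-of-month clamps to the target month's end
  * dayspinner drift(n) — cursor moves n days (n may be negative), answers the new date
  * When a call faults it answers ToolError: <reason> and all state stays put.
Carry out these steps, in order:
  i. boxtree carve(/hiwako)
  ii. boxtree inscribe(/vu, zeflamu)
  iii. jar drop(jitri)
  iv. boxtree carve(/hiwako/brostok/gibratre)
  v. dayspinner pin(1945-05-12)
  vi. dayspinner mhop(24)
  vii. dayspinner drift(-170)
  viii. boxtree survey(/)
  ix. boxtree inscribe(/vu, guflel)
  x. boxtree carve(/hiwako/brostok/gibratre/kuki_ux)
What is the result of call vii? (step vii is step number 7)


Answer: 1946-11-23

Derivation:
>>> boxtree carve p: /hiwako
  ToolError: exists
>>> boxtree inscribe p: /vu c: zeflamu
  created
>>> jar drop k: jitri
  profa
>>> boxtree carve p: /hiwako/brostok/gibratre
  ok
>>> dayspinner pin d: 1945-05-12
  1945-05-12
>>> dayspinner mhop n: 24
  1947-05-12
>>> dayspinner drift n: -170
  1946-11-23
>>> boxtree survey p: /
  [hiwako/, vu]
>>> boxtree inscribe p: /vu c: guflel
  overwrote
>>> boxtree carve p: /hiwako/brostok/gibratre/kuki_ux
  ok


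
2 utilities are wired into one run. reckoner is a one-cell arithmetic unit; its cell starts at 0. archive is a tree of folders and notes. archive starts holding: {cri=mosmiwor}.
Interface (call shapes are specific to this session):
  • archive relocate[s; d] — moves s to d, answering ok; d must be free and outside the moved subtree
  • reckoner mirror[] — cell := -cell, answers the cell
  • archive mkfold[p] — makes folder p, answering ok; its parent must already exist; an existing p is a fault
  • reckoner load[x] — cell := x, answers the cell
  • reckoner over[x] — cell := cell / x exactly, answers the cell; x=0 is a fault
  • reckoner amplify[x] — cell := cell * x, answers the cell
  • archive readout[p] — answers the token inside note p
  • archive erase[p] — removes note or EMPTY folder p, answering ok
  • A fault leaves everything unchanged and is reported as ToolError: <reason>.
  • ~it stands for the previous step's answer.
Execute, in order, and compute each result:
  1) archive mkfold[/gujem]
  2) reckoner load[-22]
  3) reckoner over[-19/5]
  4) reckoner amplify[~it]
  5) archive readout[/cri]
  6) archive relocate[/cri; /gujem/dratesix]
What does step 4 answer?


Calling archive mkfold(/gujem), → ok.
I run reckoner load(-22), and see -22.
Now I run reckoner over(-19/5): 110/19.
I try reckoner amplify(~it), giving 12100/361.
I run archive readout(/cri), and get mosmiwor.
I use archive relocate(/cri, /gujem/dratesix), yielding ok.

Answer: 12100/361
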